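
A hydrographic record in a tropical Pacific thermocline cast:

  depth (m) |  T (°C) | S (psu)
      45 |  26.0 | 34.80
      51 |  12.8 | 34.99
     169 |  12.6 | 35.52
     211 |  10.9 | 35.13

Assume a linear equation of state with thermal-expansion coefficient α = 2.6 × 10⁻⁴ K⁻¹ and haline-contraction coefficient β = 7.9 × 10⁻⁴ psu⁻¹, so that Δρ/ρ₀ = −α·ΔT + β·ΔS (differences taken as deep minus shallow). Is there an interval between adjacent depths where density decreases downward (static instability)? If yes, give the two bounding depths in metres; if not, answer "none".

none

Evaluate Δρ/ρ₀ = −αΔT + βΔS across each adjacent pair:
  45–51 m: −αΔT+βΔS = −(2.6 × 10⁻⁴)(-13.2)+(7.9 × 10⁻⁴)(+0.19) = 3.6 × 10⁻³ → stable
  51–169 m: −αΔT+βΔS = −(2.6 × 10⁻⁴)(-0.2)+(7.9 × 10⁻⁴)(+0.53) = 4.7 × 10⁻⁴ → stable
  169–211 m: −αΔT+βΔS = −(2.6 × 10⁻⁴)(-1.7)+(7.9 × 10⁻⁴)(-0.39) = 1.3 × 10⁻⁴ → stable
Every interval has Δρ > 0: the column is stably stratified throughout.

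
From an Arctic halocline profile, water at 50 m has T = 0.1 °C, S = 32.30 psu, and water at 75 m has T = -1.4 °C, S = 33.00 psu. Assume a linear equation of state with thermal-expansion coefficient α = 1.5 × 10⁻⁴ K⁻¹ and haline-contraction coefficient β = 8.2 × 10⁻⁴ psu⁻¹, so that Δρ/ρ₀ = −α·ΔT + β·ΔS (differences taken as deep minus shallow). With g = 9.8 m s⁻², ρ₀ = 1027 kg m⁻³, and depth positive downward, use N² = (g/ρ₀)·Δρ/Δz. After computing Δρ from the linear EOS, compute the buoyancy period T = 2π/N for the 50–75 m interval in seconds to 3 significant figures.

ΔT = -1.5 K, ΔS = +0.70 psu (deep − shallow).
Δρ/ρ₀ = −αΔT + βΔS = 2.25 × 10⁻⁴ + 5.74 × 10⁻⁴ = 7.99 × 10⁻⁴, so Δρ ≈ 0.8206 kg m⁻³.
N² = (g/ρ₀)·Δρ/Δz = g·(Δρ/ρ₀)/Δz = 9.8 × 7.99 × 10⁻⁴ / 25 = 3.1321 × 10⁻⁴ s⁻².
N = √(3.1321 × 10⁻⁴) = 0.017698 rad s⁻¹ → T = 2π/N = 355.02 s ≈ 355 s.

355 s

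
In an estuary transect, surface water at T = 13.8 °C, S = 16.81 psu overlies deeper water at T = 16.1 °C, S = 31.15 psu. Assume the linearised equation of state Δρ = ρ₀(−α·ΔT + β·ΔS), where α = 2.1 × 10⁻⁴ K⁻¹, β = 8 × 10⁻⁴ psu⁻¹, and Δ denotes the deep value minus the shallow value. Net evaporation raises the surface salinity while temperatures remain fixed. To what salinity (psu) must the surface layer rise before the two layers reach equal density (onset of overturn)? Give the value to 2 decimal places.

Neutral buoyancy requires −α(T_deep − T_surf) + β(S_deep − S_surf′) = 0.
S_surf′ = S_deep − (α/β)·ΔT = 31.15 − (2.1 × 10⁻⁴/8 × 10⁻⁴)·(+2.3) = 30.5462 psu.
Increase required: 30.5462 − 16.81 = 13.7362 psu.

30.55 psu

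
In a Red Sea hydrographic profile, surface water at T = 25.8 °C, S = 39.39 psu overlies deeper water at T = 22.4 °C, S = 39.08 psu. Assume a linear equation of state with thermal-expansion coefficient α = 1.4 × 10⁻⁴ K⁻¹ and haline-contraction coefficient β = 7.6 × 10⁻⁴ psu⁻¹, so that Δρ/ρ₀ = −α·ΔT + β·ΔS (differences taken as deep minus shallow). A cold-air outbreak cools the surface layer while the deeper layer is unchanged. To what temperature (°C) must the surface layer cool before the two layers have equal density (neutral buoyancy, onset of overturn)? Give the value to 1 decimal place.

24.1 °C

Neutral buoyancy requires Δρ = 0, i.e. −α(T_deep − T_surf′) + β(S_deep − S_surf) = 0.
T_surf′ = T_deep − (β/α)·ΔS = 22.4 − (7.6 × 10⁻⁴/1.4 × 10⁻⁴)·(-0.31) = 24.083 °C.
Cooling required: 25.8 − (24.083) = 1.717 °C.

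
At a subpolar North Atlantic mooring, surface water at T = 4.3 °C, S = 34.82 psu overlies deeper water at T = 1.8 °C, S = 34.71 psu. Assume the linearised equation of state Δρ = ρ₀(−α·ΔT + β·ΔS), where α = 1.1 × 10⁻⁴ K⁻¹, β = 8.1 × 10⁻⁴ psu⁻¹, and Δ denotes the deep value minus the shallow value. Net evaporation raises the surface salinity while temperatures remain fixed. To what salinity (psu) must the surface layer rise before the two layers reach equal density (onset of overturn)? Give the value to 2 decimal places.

35.05 psu

Neutral buoyancy requires −α(T_deep − T_surf) + β(S_deep − S_surf′) = 0.
S_surf′ = S_deep − (α/β)·ΔT = 34.71 − (1.1 × 10⁻⁴/8.1 × 10⁻⁴)·(-2.5) = 35.0495 psu.
Increase required: 35.0495 − 34.82 = 0.2295 psu.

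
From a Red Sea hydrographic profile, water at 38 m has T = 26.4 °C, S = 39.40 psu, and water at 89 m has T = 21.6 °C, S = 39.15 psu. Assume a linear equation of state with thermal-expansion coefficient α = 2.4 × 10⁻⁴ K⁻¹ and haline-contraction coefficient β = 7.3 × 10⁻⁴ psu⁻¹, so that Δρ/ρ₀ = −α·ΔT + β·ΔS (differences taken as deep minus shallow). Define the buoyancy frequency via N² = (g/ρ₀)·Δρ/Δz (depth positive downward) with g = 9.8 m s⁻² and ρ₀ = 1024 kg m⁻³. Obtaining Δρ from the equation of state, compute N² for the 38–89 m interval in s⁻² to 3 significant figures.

1.86 × 10⁻⁴ s⁻²

ΔT = -4.8 K, ΔS = -0.25 psu (deep − shallow).
Δρ/ρ₀ = −αΔT + βΔS = 1.152 × 10⁻³ − 1.825 × 10⁻⁴ = 9.695 × 10⁻⁴, so Δρ ≈ 0.9928 kg m⁻³.
N² = (g/ρ₀)·Δρ/Δz = g·(Δρ/ρ₀)/Δz = 9.8 × 9.695 × 10⁻⁴ / 51 = 1.8630 × 10⁻⁴ s⁻² ≈ 1.86 × 10⁻⁴ s⁻².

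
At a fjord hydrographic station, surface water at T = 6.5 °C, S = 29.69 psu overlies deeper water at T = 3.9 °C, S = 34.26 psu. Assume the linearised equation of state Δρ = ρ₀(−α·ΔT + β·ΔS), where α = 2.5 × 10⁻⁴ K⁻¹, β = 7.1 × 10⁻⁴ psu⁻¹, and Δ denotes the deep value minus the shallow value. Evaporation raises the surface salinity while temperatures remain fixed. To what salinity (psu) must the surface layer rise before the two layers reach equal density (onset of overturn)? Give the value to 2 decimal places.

35.18 psu

Neutral buoyancy requires −α(T_deep − T_surf) + β(S_deep − S_surf′) = 0.
S_surf′ = S_deep − (α/β)·ΔT = 34.26 − (2.5 × 10⁻⁴/7.1 × 10⁻⁴)·(-2.6) = 35.1755 psu.
Increase required: 35.1755 − 29.69 = 5.4855 psu.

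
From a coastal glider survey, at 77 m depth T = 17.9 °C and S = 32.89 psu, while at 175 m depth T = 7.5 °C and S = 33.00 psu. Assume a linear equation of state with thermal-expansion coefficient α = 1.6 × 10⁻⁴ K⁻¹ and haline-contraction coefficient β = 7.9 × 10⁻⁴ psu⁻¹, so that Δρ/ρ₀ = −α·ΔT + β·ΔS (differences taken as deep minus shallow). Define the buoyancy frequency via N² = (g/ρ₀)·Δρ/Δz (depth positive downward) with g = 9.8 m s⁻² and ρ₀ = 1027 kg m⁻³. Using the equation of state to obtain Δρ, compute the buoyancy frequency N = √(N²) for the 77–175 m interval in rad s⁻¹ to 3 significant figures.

ΔT = -10.4 K, ΔS = +0.11 psu (deep − shallow).
Δρ/ρ₀ = −αΔT + βΔS = 1.664 × 10⁻³ + 8.69 × 10⁻⁵ = 1.7509 × 10⁻³, so Δρ ≈ 1.798 kg m⁻³.
N² = (g/ρ₀)·Δρ/Δz = g·(Δρ/ρ₀)/Δz = 9.8 × 1.7509 × 10⁻³ / 98 = 1.7509 × 10⁻⁴ s⁻².
N = √(1.7509 × 10⁻⁴) = 0.013232 rad s⁻¹ ≈ 0.0132 rad s⁻¹.

0.0132 rad s⁻¹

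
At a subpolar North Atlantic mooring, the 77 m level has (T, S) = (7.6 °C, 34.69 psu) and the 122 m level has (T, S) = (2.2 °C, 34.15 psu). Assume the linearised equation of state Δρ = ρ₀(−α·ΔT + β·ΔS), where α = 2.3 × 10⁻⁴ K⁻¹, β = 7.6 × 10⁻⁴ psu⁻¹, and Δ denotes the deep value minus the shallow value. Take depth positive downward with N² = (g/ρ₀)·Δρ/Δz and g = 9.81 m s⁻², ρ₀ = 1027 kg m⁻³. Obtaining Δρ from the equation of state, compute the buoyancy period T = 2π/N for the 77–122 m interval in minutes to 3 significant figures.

ΔT = -5.4 K, ΔS = -0.54 psu (deep − shallow).
Δρ/ρ₀ = −αΔT + βΔS = 1.242 × 10⁻³ − 4.104 × 10⁻⁴ = 8.316 × 10⁻⁴, so Δρ ≈ 0.8541 kg m⁻³.
N² = (g/ρ₀)·Δρ/Δz = g·(Δρ/ρ₀)/Δz = 9.81 × 8.316 × 10⁻⁴ / 45 = 1.8129 × 10⁻⁴ s⁻².
N = √(1.8129 × 10⁻⁴) = 0.013464 rad s⁻¹ → T = 2π/N = 466.67 s = 7.7778 min ≈ 7.78 min.

7.78 min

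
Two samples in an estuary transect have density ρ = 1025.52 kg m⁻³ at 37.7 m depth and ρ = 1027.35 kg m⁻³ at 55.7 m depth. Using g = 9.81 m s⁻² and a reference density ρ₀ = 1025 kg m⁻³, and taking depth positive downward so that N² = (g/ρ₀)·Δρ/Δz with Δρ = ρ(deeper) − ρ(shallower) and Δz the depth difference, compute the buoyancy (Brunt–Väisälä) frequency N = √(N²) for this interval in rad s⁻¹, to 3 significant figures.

Δρ = 1027.35 − 1025.52 = 1.83 kg m⁻³ over Δz = 55.7 − 37.7 = 18 m.
N² = (9.81/1025) × (1.83/18) = 9.7302 × 10⁻⁴ s⁻².
N = √(9.7302 × 10⁻⁴) = 0.031193 rad s⁻¹ ≈ 0.0312 rad s⁻¹.
A positive N² confirms static stability across the interval.

0.0312 rad s⁻¹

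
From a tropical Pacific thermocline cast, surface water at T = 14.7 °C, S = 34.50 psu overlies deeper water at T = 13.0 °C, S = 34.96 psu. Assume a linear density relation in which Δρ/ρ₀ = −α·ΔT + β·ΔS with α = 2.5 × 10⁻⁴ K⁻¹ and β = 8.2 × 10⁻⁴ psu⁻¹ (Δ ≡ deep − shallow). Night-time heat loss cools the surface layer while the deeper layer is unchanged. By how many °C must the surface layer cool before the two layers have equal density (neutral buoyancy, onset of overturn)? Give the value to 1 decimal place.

Neutral buoyancy requires Δρ = 0, i.e. −α(T_deep − T_surf′) + β(S_deep − S_surf) = 0.
T_surf′ = T_deep − (β/α)·ΔS = 13.0 − (8.2 × 10⁻⁴/2.5 × 10⁻⁴)·(+0.46) = 11.491 °C.
Cooling required: 14.7 − (11.491) = 3.209 °C.

3.2 °C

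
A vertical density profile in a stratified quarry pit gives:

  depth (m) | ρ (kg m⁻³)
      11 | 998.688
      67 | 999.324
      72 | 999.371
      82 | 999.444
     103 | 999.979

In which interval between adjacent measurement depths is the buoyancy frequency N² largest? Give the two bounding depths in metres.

Compute the density gradient over each adjacent pair:
  11–67 m: Δρ/Δz = 0.636/56 = 0.011 kg m⁻⁴
  67–72 m: Δρ/Δz = 0.047/5 = 9.4 × 10⁻³ kg m⁻⁴
  72–82 m: Δρ/Δz = 0.073/10 = 7.3 × 10⁻³ kg m⁻⁴
  82–103 m: Δρ/Δz = 0.535/21 = 0.025 kg m⁻⁴
The largest gradient is in the 82–103 m interval — the pycnocline.

82–103 m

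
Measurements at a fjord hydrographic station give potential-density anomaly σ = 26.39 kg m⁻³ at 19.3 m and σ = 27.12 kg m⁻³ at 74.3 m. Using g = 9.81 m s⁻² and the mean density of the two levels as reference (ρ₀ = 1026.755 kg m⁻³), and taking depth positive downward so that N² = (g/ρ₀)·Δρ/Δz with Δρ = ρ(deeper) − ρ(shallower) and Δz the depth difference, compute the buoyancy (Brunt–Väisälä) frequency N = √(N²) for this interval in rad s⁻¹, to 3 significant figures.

Δρ = 1027.12 − 1026.39 = 0.73 kg m⁻³ over Δz = 74.3 − 19.3 = 55 m.
N² = (9.81/1026.755) × (0.73/55) = 1.2681 × 10⁻⁴ s⁻².
N = √(1.2681 × 10⁻⁴) = 0.011261 rad s⁻¹ ≈ 0.0113 rad s⁻¹.

0.0113 rad s⁻¹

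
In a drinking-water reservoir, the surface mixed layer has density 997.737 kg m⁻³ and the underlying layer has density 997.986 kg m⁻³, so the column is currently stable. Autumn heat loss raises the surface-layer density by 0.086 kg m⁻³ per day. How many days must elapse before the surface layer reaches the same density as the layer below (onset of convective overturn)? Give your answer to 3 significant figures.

Density deficit of the surface layer: 997.986 − 997.737 = 0.249 kg m⁻³.
Required change = 0.249 / 0.086 = 2.90 days.

2.90 days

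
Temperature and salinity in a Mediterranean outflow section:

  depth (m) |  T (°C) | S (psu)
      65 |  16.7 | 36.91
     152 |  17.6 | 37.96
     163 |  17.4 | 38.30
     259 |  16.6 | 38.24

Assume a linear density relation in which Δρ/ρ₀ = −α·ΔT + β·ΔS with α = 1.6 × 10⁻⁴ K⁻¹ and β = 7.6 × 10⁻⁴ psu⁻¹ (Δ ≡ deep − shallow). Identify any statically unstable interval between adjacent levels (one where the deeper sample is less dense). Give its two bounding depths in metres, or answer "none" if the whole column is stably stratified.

Evaluate Δρ/ρ₀ = −αΔT + βΔS across each adjacent pair:
  65–152 m: −αΔT+βΔS = −(1.6 × 10⁻⁴)(+0.9)+(7.6 × 10⁻⁴)(+1.05) = 6.5 × 10⁻⁴ → stable
  152–163 m: −αΔT+βΔS = −(1.6 × 10⁻⁴)(-0.2)+(7.6 × 10⁻⁴)(+0.34) = 2.9 × 10⁻⁴ → stable
  163–259 m: −αΔT+βΔS = −(1.6 × 10⁻⁴)(-0.8)+(7.6 × 10⁻⁴)(-0.06) = 8.2 × 10⁻⁵ → stable
Every interval has Δρ > 0: the column is stably stratified throughout.

none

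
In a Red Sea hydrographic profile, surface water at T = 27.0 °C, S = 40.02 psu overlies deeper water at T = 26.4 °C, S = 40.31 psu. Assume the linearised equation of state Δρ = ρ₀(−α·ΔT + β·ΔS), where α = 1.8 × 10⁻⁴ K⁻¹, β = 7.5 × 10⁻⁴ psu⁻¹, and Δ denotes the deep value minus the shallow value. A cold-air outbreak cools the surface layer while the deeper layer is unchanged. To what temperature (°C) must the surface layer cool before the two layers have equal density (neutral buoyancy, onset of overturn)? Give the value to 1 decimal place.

Neutral buoyancy requires Δρ = 0, i.e. −α(T_deep − T_surf′) + β(S_deep − S_surf) = 0.
T_surf′ = T_deep − (β/α)·ΔS = 26.4 − (7.5 × 10⁻⁴/1.8 × 10⁻⁴)·(+0.29) = 25.192 °C.
Cooling required: 27.0 − (25.192) = 1.808 °C.

25.2 °C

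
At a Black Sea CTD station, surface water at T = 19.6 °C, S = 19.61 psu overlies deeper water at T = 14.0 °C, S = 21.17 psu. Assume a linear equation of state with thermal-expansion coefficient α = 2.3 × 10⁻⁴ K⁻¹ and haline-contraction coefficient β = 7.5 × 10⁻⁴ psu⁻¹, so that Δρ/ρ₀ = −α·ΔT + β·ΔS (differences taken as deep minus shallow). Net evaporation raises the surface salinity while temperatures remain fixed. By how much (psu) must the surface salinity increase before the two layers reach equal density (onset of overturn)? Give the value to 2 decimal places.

3.28 psu

Neutral buoyancy requires −α(T_deep − T_surf) + β(S_deep − S_surf′) = 0.
S_surf′ = S_deep − (α/β)·ΔT = 21.17 − (2.3 × 10⁻⁴/7.5 × 10⁻⁴)·(-5.6) = 22.8873 psu.
Increase required: 22.8873 − 19.61 = 3.2773 psu.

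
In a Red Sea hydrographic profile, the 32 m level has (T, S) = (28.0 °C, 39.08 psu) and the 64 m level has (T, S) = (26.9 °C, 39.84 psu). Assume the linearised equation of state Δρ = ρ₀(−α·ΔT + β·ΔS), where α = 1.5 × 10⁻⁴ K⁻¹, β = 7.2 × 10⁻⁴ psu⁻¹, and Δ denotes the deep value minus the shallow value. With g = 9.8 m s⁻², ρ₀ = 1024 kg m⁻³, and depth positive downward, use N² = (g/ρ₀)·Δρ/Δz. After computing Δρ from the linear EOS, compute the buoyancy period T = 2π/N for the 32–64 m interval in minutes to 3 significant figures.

7.09 min

ΔT = -1.1 K, ΔS = +0.76 psu (deep − shallow).
Δρ/ρ₀ = −αΔT + βΔS = 1.65 × 10⁻⁴ + 5.472 × 10⁻⁴ = 7.122 × 10⁻⁴, so Δρ ≈ 0.7293 kg m⁻³.
N² = (g/ρ₀)·Δρ/Δz = g·(Δρ/ρ₀)/Δz = 9.8 × 7.122 × 10⁻⁴ / 32 = 2.1811 × 10⁻⁴ s⁻².
N = √(2.1811 × 10⁻⁴) = 0.014769 rad s⁻¹ → T = 2π/N = 425.43 s = 7.0905 min ≈ 7.09 min.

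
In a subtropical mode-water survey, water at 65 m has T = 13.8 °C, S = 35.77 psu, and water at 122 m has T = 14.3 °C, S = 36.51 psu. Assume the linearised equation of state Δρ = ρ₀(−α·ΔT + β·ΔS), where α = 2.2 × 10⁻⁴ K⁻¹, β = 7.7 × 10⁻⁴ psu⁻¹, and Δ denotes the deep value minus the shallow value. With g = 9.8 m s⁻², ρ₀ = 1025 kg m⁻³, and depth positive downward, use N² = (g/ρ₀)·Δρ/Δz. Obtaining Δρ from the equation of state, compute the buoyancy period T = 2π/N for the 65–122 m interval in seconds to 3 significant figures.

707 s

ΔT = +0.5 K, ΔS = +0.74 psu (deep − shallow).
Δρ/ρ₀ = −αΔT + βΔS = -1.10 × 10⁻⁴ + 5.698 × 10⁻⁴ = 4.598 × 10⁻⁴, so Δρ ≈ 0.4713 kg m⁻³.
N² = (g/ρ₀)·Δρ/Δz = g·(Δρ/ρ₀)/Δz = 9.8 × 4.598 × 10⁻⁴ / 57 = 7.9053 × 10⁻⁵ s⁻².
N = √(7.9053 × 10⁻⁵) = 8.8912 × 10⁻³ rad s⁻¹ → T = 2π/N = 706.67 s ≈ 707 s.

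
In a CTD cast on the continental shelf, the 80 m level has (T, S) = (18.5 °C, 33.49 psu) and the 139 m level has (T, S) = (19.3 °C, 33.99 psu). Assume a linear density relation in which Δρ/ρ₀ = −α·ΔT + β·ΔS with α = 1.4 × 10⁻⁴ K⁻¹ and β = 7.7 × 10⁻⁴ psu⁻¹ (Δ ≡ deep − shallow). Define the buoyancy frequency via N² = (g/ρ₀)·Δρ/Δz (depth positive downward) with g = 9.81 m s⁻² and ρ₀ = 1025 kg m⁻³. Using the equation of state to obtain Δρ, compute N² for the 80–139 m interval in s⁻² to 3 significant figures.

4.54 × 10⁻⁵ s⁻²

ΔT = +0.8 K, ΔS = +0.50 psu (deep − shallow).
Δρ/ρ₀ = −αΔT + βΔS = -1.12 × 10⁻⁴ + 3.85 × 10⁻⁴ = 2.73 × 10⁻⁴, so Δρ ≈ 0.2798 kg m⁻³.
N² = (g/ρ₀)·Δρ/Δz = g·(Δρ/ρ₀)/Δz = 9.81 × 2.73 × 10⁻⁴ / 59 = 4.5392 × 10⁻⁵ s⁻² ≈ 4.54 × 10⁻⁵ s⁻².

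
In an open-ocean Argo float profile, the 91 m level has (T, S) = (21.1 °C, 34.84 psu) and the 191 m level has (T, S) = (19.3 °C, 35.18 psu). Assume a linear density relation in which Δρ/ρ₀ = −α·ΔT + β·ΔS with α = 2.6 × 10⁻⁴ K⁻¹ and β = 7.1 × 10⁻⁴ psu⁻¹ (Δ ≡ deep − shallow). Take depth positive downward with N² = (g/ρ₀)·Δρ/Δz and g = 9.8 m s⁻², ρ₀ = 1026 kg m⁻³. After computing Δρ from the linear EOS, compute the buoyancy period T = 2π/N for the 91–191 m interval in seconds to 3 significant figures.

754 s

ΔT = -1.8 K, ΔS = +0.34 psu (deep − shallow).
Δρ/ρ₀ = −αΔT + βΔS = 4.68 × 10⁻⁴ + 2.414 × 10⁻⁴ = 7.094 × 10⁻⁴, so Δρ ≈ 0.7278 kg m⁻³.
N² = (g/ρ₀)·Δρ/Δz = g·(Δρ/ρ₀)/Δz = 9.8 × 7.094 × 10⁻⁴ / 100 = 6.9521 × 10⁻⁵ s⁻².
N = √(6.9521 × 10⁻⁵) = 8.3379 × 10⁻³ rad s⁻¹ → T = 2π/N = 753.57 s ≈ 754 s.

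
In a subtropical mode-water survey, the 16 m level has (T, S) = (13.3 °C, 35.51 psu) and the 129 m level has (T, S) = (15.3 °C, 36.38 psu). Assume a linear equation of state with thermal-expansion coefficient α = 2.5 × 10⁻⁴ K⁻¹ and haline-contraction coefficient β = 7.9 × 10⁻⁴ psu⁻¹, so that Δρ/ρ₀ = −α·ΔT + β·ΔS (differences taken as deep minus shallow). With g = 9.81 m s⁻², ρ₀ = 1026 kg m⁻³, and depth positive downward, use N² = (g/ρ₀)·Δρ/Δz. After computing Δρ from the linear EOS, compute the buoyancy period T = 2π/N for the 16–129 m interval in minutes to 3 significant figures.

26.0 min

ΔT = +2.0 K, ΔS = +0.87 psu (deep − shallow).
Δρ/ρ₀ = −αΔT + βΔS = -5.00 × 10⁻⁴ + 6.873 × 10⁻⁴ = 1.873 × 10⁻⁴, so Δρ ≈ 0.1922 kg m⁻³.
N² = (g/ρ₀)·Δρ/Δz = g·(Δρ/ρ₀)/Δz = 9.81 × 1.873 × 10⁻⁴ / 113 = 1.6260 × 10⁻⁵ s⁻².
N = √(1.6260 × 10⁻⁵) = 4.0324 × 10⁻³ rad s⁻¹ → T = 2π/N = 1.5582 × 10³ s = 25.970 min ≈ 26.0 min.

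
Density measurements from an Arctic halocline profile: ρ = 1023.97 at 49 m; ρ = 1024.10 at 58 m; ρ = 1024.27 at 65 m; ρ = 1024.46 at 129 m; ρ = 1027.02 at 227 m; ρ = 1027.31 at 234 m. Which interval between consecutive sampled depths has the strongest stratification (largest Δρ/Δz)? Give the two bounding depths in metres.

227–234 m

Compute the density gradient over each adjacent pair:
  49–58 m: Δρ/Δz = 0.13/9 = 0.014 kg m⁻⁴
  58–65 m: Δρ/Δz = 0.17/7 = 0.024 kg m⁻⁴
  65–129 m: Δρ/Δz = 0.19/64 = 3.0 × 10⁻³ kg m⁻⁴
  129–227 m: Δρ/Δz = 2.56/98 = 0.026 kg m⁻⁴
  227–234 m: Δρ/Δz = 0.29/7 = 0.041 kg m⁻⁴
The largest gradient is in the 227–234 m interval — the pycnocline.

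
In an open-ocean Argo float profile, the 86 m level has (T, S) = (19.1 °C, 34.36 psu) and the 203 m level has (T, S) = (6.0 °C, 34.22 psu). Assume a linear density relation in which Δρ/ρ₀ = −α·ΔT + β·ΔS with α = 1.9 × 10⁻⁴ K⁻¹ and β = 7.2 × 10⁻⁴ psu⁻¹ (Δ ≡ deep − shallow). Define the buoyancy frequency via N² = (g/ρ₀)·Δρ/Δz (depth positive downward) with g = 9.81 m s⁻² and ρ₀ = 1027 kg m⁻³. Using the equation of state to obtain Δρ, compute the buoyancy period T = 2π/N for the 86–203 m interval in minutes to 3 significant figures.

7.40 min

ΔT = -13.1 K, ΔS = -0.14 psu (deep − shallow).
Δρ/ρ₀ = −αΔT + βΔS = 2.489 × 10⁻³ − 1.008 × 10⁻⁴ = 2.3882 × 10⁻³, so Δρ ≈ 2.453 kg m⁻³.
N² = (g/ρ₀)·Δρ/Δz = g·(Δρ/ρ₀)/Δz = 9.81 × 2.3882 × 10⁻³ / 117 = 2.0024 × 10⁻⁴ s⁻².
N = √(2.0024 × 10⁻⁴) = 0.014151 rad s⁻¹ → T = 2π/N = 444.01 s = 7.4002 min ≈ 7.40 min.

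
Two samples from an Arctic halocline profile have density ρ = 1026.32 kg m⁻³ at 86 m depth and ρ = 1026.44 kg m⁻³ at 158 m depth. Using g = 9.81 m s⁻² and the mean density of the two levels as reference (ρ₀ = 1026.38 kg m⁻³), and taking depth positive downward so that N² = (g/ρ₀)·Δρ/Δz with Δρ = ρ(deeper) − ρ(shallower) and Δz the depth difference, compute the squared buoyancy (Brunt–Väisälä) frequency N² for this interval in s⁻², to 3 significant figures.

Δρ = 1026.44 − 1026.32 = 0.12 kg m⁻³ over Δz = 158 − 86 = 72 m.
N² = (9.81/1026.38) × (0.12/72) = 1.5930 × 10⁻⁵ s⁻² ≈ 1.59 × 10⁻⁵ s⁻².

1.59 × 10⁻⁵ s⁻²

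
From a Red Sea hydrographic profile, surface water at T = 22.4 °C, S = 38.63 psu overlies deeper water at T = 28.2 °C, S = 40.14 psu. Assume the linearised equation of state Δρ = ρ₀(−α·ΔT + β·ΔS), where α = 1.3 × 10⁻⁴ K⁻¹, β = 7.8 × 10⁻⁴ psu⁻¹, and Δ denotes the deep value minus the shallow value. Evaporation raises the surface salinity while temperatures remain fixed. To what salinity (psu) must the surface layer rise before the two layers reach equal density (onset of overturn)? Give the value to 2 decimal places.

Neutral buoyancy requires −α(T_deep − T_surf) + β(S_deep − S_surf′) = 0.
S_surf′ = S_deep − (α/β)·ΔT = 40.14 − (1.3 × 10⁻⁴/7.8 × 10⁻⁴)·(+5.8) = 39.1733 psu.
Increase required: 39.1733 − 38.63 = 0.5433 psu.

39.17 psu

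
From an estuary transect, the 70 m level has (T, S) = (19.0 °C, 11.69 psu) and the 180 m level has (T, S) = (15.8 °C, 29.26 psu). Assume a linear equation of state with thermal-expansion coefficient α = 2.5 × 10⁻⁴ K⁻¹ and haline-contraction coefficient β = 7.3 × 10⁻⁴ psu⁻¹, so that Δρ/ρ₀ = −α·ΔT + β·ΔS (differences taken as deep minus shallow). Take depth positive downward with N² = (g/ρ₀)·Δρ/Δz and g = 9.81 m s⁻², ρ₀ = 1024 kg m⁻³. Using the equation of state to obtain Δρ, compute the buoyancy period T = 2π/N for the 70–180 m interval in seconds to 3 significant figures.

180 s

ΔT = -3.2 K, ΔS = +17.57 psu (deep − shallow).
Δρ/ρ₀ = −αΔT + βΔS = 8.00 × 10⁻⁴ + 0.0128261 = 0.0136261, so Δρ ≈ 13.95 kg m⁻³.
N² = (g/ρ₀)·Δρ/Δz = g·(Δρ/ρ₀)/Δz = 9.81 × 0.0136261 / 110 = 1.2152 × 10⁻³ s⁻².
N = √(1.2152 × 10⁻³) = 0.034860 rad s⁻¹ → T = 2π/N = 180.24 s ≈ 180 s.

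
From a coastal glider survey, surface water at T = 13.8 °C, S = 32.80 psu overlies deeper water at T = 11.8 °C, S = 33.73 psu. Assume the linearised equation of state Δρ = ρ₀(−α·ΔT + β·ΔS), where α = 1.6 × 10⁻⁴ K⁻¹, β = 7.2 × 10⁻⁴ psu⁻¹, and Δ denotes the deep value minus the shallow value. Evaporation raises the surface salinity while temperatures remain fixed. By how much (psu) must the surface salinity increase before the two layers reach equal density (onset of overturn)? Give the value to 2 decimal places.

1.37 psu

Neutral buoyancy requires −α(T_deep − T_surf) + β(S_deep − S_surf′) = 0.
S_surf′ = S_deep − (α/β)·ΔT = 33.73 − (1.6 × 10⁻⁴/7.2 × 10⁻⁴)·(-2.0) = 34.1744 psu.
Increase required: 34.1744 − 32.80 = 1.3744 psu.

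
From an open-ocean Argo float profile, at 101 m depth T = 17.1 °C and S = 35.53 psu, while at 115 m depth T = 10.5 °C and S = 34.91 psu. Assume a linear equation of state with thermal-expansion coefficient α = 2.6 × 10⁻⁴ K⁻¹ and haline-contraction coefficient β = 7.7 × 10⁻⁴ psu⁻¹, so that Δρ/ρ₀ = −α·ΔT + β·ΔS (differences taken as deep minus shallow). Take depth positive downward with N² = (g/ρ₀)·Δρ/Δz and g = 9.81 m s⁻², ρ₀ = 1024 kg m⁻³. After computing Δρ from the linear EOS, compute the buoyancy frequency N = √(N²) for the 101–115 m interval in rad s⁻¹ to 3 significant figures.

ΔT = -6.6 K, ΔS = -0.62 psu (deep − shallow).
Δρ/ρ₀ = −αΔT + βΔS = 1.716 × 10⁻³ − 4.774 × 10⁻⁴ = 1.2386 × 10⁻³, so Δρ ≈ 1.268 kg m⁻³.
N² = (g/ρ₀)·Δρ/Δz = g·(Δρ/ρ₀)/Δz = 9.81 × 1.2386 × 10⁻³ / 14 = 8.6790 × 10⁻⁴ s⁻².
N = √(8.6790 × 10⁻⁴) = 0.029460 rad s⁻¹ ≈ 0.0295 rad s⁻¹.

0.0295 rad s⁻¹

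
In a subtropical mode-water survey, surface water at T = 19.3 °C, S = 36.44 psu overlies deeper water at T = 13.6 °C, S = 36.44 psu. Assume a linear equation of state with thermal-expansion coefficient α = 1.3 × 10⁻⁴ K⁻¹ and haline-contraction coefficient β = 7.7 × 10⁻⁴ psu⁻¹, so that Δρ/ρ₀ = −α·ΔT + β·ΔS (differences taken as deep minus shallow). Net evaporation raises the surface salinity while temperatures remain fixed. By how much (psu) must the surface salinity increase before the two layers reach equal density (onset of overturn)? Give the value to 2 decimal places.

Neutral buoyancy requires −α(T_deep − T_surf) + β(S_deep − S_surf′) = 0.
S_surf′ = S_deep − (α/β)·ΔT = 36.44 − (1.3 × 10⁻⁴/7.7 × 10⁻⁴)·(-5.7) = 37.4023 psu.
Increase required: 37.4023 − 36.44 = 0.9623 psu.

0.96 psu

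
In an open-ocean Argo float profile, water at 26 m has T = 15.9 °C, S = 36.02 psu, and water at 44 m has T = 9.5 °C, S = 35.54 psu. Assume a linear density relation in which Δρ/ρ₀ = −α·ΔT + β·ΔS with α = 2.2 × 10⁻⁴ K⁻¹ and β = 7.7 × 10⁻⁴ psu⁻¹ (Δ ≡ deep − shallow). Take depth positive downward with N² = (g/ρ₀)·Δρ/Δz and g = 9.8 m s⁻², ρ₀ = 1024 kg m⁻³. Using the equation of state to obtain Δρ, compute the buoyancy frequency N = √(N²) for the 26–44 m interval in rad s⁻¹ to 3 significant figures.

ΔT = -6.4 K, ΔS = -0.48 psu (deep − shallow).
Δρ/ρ₀ = −αΔT + βΔS = 1.408 × 10⁻³ − 3.696 × 10⁻⁴ = 1.0384 × 10⁻³, so Δρ ≈ 1.063 kg m⁻³.
N² = (g/ρ₀)·Δρ/Δz = g·(Δρ/ρ₀)/Δz = 9.8 × 1.0384 × 10⁻³ / 18 = 5.6535 × 10⁻⁴ s⁻².
N = √(5.6535 × 10⁻⁴) = 0.023777 rad s⁻¹ ≈ 0.0238 rad s⁻¹.

0.0238 rad s⁻¹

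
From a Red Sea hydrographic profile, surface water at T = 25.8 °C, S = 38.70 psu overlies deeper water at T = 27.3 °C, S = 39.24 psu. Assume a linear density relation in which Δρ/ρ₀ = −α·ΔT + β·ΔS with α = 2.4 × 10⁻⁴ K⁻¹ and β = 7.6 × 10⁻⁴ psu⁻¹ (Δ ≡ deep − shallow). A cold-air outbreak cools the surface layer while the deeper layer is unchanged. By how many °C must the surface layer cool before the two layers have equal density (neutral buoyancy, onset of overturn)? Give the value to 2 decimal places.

Neutral buoyancy requires Δρ = 0, i.e. −α(T_deep − T_surf′) + β(S_deep − S_surf) = 0.
T_surf′ = T_deep − (β/α)·ΔS = 27.3 − (7.6 × 10⁻⁴/2.4 × 10⁻⁴)·(+0.54) = 25.5900 °C.
Cooling required: 25.8 − (25.5900) = 0.2100 °C.

0.21 °C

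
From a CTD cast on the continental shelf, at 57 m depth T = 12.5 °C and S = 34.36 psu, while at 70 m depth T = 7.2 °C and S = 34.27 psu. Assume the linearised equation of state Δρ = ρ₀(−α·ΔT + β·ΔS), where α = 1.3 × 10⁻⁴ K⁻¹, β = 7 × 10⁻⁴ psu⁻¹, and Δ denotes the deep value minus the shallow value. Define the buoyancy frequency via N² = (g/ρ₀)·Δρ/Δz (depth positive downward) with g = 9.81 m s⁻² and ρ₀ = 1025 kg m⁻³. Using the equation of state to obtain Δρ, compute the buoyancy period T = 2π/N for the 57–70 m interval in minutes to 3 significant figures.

4.82 min

ΔT = -5.3 K, ΔS = -0.09 psu (deep − shallow).
Δρ/ρ₀ = −αΔT + βΔS = 6.89 × 10⁻⁴ − 6.30 × 10⁻⁵ = 6.26 × 10⁻⁴, so Δρ ≈ 0.6416 kg m⁻³.
N² = (g/ρ₀)·Δρ/Δz = g·(Δρ/ρ₀)/Δz = 9.81 × 6.26 × 10⁻⁴ / 13 = 4.7239 × 10⁻⁴ s⁻².
N = √(4.7239 × 10⁻⁴) = 0.021735 rad s⁻¹ → T = 2π/N = 289.08 s = 4.8180 min ≈ 4.82 min.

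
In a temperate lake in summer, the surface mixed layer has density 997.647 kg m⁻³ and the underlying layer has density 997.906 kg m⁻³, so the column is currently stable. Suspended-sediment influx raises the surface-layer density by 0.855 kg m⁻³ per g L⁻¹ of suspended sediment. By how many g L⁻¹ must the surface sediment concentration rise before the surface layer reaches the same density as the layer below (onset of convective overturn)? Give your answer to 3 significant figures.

0.303 g L⁻¹

Density deficit of the surface layer: 997.906 − 997.647 = 0.259 kg m⁻³.
Required change = 0.259 / 0.855 = 0.303 g L⁻¹.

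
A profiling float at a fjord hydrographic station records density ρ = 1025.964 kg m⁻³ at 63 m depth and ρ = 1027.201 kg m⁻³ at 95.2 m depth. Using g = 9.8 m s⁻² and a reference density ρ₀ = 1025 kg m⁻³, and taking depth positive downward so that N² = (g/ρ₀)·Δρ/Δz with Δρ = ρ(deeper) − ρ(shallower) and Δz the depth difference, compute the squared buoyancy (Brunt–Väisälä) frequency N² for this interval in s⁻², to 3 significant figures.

Δρ = 1027.201 − 1025.964 = 1.237 kg m⁻³ over Δz = 95.2 − 63 = 32.2 m.
N² = (9.8/1025) × (1.237/32.2) = 3.6730 × 10⁻⁴ s⁻² ≈ 3.67 × 10⁻⁴ s⁻².

3.67 × 10⁻⁴ s⁻²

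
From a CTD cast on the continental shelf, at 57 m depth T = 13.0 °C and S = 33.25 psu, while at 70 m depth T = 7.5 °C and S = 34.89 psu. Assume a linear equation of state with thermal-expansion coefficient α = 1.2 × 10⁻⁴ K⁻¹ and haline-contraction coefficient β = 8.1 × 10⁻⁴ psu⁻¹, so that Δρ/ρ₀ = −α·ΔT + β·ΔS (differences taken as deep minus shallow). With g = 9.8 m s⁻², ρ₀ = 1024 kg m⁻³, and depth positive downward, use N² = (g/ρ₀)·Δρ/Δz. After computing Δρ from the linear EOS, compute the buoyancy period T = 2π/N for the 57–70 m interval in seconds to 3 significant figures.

162 s

ΔT = -5.5 K, ΔS = +1.64 psu (deep − shallow).
Δρ/ρ₀ = −αΔT + βΔS = 6.60 × 10⁻⁴ + 1.3284 × 10⁻³ = 1.9884 × 10⁻³, so Δρ ≈ 2.036 kg m⁻³.
N² = (g/ρ₀)·Δρ/Δz = g·(Δρ/ρ₀)/Δz = 9.8 × 1.9884 × 10⁻³ / 13 = 1.4989 × 10⁻³ s⁻².
N = √(1.4989 × 10⁻³) = 0.038716 rad s⁻¹ → T = 2π/N = 162.29 s ≈ 162 s.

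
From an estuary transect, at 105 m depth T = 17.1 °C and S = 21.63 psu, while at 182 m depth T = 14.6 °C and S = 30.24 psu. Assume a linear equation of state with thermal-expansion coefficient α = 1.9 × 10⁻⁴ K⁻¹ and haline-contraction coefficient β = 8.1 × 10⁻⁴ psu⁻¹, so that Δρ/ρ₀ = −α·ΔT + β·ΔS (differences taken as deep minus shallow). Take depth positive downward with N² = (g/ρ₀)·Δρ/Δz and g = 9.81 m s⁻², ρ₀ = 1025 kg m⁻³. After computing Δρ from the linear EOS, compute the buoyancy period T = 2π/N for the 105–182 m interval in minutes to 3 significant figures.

ΔT = -2.5 K, ΔS = +8.61 psu (deep − shallow).
Δρ/ρ₀ = −αΔT + βΔS = 4.75 × 10⁻⁴ + 6.9741 × 10⁻³ = 7.4491 × 10⁻³, so Δρ ≈ 7.635 kg m⁻³.
N² = (g/ρ₀)·Δρ/Δz = g·(Δρ/ρ₀)/Δz = 9.81 × 7.4491 × 10⁻³ / 77 = 9.4903 × 10⁻⁴ s⁻².
N = √(9.4903 × 10⁻⁴) = 0.030806 rad s⁻¹ → T = 2π/N = 203.96 s = 3.3993 min ≈ 3.40 min.

3.40 min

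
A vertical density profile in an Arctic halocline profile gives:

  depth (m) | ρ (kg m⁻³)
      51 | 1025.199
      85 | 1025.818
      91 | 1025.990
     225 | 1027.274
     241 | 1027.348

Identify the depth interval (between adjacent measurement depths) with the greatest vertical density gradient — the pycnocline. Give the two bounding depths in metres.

Compute the density gradient over each adjacent pair:
  51–85 m: Δρ/Δz = 0.619/34 = 0.018 kg m⁻⁴
  85–91 m: Δρ/Δz = 0.172/6 = 0.029 kg m⁻⁴
  91–225 m: Δρ/Δz = 1.284/134 = 9.6 × 10⁻³ kg m⁻⁴
  225–241 m: Δρ/Δz = 0.074/16 = 4.6 × 10⁻³ kg m⁻⁴
The largest gradient is in the 85–91 m interval — the pycnocline.

85–91 m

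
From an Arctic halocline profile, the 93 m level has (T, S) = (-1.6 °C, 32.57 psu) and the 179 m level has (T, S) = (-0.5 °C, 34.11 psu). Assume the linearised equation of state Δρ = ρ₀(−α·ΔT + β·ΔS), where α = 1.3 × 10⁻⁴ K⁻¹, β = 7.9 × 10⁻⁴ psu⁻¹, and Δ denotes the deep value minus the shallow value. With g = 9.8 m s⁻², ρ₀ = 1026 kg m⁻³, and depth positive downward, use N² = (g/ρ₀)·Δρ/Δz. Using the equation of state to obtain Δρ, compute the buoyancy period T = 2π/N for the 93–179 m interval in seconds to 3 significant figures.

568 s

ΔT = +1.1 K, ΔS = +1.54 psu (deep − shallow).
Δρ/ρ₀ = −αΔT + βΔS = -1.43 × 10⁻⁴ + 1.2166 × 10⁻³ = 1.0736 × 10⁻³, so Δρ ≈ 1.102 kg m⁻³.
N² = (g/ρ₀)·Δρ/Δz = g·(Δρ/ρ₀)/Δz = 9.8 × 1.0736 × 10⁻³ / 86 = 1.2234 × 10⁻⁴ s⁻².
N = √(1.2234 × 10⁻⁴) = 0.011061 rad s⁻¹ → T = 2π/N = 568.05 s ≈ 568 s.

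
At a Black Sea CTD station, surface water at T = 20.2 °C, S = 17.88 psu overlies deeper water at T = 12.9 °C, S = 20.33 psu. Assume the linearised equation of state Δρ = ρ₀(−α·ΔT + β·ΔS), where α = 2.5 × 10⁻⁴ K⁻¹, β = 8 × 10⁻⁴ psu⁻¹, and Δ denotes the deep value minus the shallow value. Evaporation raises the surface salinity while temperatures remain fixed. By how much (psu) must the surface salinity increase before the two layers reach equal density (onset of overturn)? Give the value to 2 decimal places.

4.73 psu

Neutral buoyancy requires −α(T_deep − T_surf) + β(S_deep − S_surf′) = 0.
S_surf′ = S_deep − (α/β)·ΔT = 20.33 − (2.5 × 10⁻⁴/8 × 10⁻⁴)·(-7.3) = 22.6112 psu.
Increase required: 22.6112 − 17.88 = 4.7312 psu.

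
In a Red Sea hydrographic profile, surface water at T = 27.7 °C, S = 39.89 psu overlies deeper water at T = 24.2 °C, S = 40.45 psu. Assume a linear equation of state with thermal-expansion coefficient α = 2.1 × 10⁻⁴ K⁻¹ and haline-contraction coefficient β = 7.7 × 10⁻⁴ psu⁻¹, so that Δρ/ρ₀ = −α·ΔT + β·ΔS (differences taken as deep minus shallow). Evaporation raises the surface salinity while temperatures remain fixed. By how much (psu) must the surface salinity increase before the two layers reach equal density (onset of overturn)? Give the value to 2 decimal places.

Neutral buoyancy requires −α(T_deep − T_surf) + β(S_deep − S_surf′) = 0.
S_surf′ = S_deep − (α/β)·ΔT = 40.45 − (2.1 × 10⁻⁴/7.7 × 10⁻⁴)·(-3.5) = 41.4045 psu.
Increase required: 41.4045 − 39.89 = 1.5145 psu.

1.51 psu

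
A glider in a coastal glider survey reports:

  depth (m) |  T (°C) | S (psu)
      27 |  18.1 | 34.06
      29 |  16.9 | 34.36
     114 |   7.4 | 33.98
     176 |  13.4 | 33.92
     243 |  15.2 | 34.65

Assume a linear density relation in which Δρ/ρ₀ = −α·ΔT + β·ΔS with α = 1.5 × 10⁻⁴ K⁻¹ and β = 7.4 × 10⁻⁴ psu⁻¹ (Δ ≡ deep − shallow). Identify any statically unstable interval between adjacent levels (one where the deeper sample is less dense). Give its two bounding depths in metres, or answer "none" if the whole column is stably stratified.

Evaluate Δρ/ρ₀ = −αΔT + βΔS across each adjacent pair:
  27–29 m: −αΔT+βΔS = −(1.5 × 10⁻⁴)(-1.2)+(7.4 × 10⁻⁴)(+0.30) = 4.0 × 10⁻⁴ → stable
  29–114 m: −αΔT+βΔS = −(1.5 × 10⁻⁴)(-9.5)+(7.4 × 10⁻⁴)(-0.38) = 1.1 × 10⁻³ → stable
  114–176 m: −αΔT+βΔS = −(1.5 × 10⁻⁴)(+6.0)+(7.4 × 10⁻⁴)(-0.06) = -9.4 × 10⁻⁴ → UNSTABLE
  176–243 m: −αΔT+βΔS = −(1.5 × 10⁻⁴)(+1.8)+(7.4 × 10⁻⁴)(+0.73) = 2.7 × 10⁻⁴ → stable
The 114–176 m interval has Δρ < 0: lighter water underlies denser water.

114–176 m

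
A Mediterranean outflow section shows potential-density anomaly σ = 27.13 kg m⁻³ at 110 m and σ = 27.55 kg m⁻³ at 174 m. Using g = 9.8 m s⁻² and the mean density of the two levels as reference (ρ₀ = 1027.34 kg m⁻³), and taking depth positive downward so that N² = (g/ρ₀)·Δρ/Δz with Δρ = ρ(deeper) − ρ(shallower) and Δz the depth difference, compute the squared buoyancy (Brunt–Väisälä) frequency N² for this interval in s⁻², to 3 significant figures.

Δρ = 1027.55 − 1027.13 = 0.42 kg m⁻³ over Δz = 174 − 110 = 64 m.
N² = (9.8/1027.34) × (0.42/64) = 6.2601 × 10⁻⁵ s⁻² ≈ 6.26 × 10⁻⁵ s⁻².
A positive N² confirms static stability across the interval.

6.26 × 10⁻⁵ s⁻²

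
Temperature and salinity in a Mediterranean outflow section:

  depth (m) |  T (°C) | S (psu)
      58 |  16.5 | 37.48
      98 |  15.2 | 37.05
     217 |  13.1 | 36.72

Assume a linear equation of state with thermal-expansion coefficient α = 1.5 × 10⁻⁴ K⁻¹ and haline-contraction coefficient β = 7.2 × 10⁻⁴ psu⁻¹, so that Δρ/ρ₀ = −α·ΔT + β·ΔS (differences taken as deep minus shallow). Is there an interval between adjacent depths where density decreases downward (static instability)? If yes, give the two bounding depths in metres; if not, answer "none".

58–98 m

Evaluate Δρ/ρ₀ = −αΔT + βΔS across each adjacent pair:
  58–98 m: −αΔT+βΔS = −(1.5 × 10⁻⁴)(-1.3)+(7.2 × 10⁻⁴)(-0.43) = -1.1 × 10⁻⁴ → UNSTABLE
  98–217 m: −αΔT+βΔS = −(1.5 × 10⁻⁴)(-2.1)+(7.2 × 10⁻⁴)(-0.33) = 7.7 × 10⁻⁵ → stable
The 58–98 m interval has Δρ < 0: lighter water underlies denser water.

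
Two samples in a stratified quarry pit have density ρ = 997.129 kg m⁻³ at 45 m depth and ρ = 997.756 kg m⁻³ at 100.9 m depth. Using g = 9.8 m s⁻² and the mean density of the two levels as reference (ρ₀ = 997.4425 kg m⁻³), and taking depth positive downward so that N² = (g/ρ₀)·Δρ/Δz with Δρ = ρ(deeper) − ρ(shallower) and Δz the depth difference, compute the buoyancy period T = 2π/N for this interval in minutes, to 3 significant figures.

9.98 min

Δρ = 997.756 − 997.129 = 0.627 kg m⁻³ over Δz = 100.9 − 45 = 55.9 m.
N² = (9.8/997.4425) × (0.627/55.9) = 1.1020 × 10⁻⁴ s⁻².
N = √(1.1020 × 10⁻⁴) = 0.010498 rad s⁻¹, so T = 2π/N = 598.51 s = 9.9752 min ≈ 9.98 min.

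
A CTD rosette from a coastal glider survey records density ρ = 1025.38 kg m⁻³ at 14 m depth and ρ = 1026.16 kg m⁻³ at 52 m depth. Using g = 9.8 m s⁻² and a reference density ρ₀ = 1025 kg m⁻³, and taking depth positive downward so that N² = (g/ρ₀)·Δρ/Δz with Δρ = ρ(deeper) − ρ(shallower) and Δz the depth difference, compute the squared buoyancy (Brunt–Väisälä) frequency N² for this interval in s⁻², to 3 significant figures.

Δρ = 1026.16 − 1025.38 = 0.78 kg m⁻³ over Δz = 52 − 14 = 38 m.
N² = (9.8/1025) × (0.78/38) = 1.9625 × 10⁻⁴ s⁻² ≈ 1.96 × 10⁻⁴ s⁻².

1.96 × 10⁻⁴ s⁻²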